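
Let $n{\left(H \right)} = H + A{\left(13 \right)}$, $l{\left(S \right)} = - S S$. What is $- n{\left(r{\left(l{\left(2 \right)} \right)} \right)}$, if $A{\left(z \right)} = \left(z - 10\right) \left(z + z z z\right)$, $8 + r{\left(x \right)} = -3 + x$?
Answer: $-6615$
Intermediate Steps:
$l{\left(S \right)} = - S^{2}$
$r{\left(x \right)} = -11 + x$ ($r{\left(x \right)} = -8 + \left(-3 + x\right) = -11 + x$)
$A{\left(z \right)} = \left(-10 + z\right) \left(z + z^{3}\right)$ ($A{\left(z \right)} = \left(-10 + z\right) \left(z + z^{2} z\right) = \left(-10 + z\right) \left(z + z^{3}\right)$)
$n{\left(H \right)} = 6630 + H$ ($n{\left(H \right)} = H + 13 \left(-10 + 13 + 13^{3} - 10 \cdot 13^{2}\right) = H + 13 \left(-10 + 13 + 2197 - 1690\right) = H + 13 \cdot 510 = H + 6630 = 6630 + H$)
$- n{\left(r{\left(l{\left(2 \right)} \right)} \right)} = - (6630 - 15) = \left(-1\right) 6615 = -6615$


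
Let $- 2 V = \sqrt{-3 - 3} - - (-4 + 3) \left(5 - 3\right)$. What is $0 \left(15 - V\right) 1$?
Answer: $0$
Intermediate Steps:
$V = 1 - \frac{i \sqrt{6}}{2}$ ($V = - \frac{\sqrt{-3 - 3} - - (-4 + 3) \left(5 - 3\right)}{2} = - \frac{\sqrt{-6} - \left(-1\right) \left(-1\right) 2}{2} = - \frac{i \sqrt{6} - 1 \cdot 2}{2} = - \frac{i \sqrt{6} - 2}{2} = - \frac{-2 + i \sqrt{6}}{2} = 1 - \frac{i \sqrt{6}}{2} \approx 1.0 - 1.2247 i$)
$0 \left(15 - V\right) 1 = 0 \left(15 - \left(1 - \frac{i \sqrt{6}}{2}\right)\right) 1 = 0 \left(14 + \frac{i \sqrt{6}}{2}\right) 1 = 0 \cdot 1 = 0$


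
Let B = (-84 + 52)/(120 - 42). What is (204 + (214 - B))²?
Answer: 266277124/1521 ≈ 1.7507e+5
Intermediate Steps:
B = -16/39 (B = -32/78 = -32*1/78 = -16/39 ≈ -0.41026)
(204 + (214 - B))² = (204 + (214 - 1*(-16/39)))² = (204 + (214 + 16/39))² = (204 + 8362/39)² = (16318/39)² = 266277124/1521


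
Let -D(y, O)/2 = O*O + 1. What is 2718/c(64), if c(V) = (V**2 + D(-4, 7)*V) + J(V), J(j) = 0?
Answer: -151/128 ≈ -1.1797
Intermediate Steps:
D(y, O) = -2 - 2*O**2 (D(y, O) = -2*(O*O + 1) = -2*(O**2 + 1) = -2*(1 + O**2) = -2 - 2*O**2)
c(V) = V**2 - 100*V (c(V) = (V**2 + (-2 - 2*7**2)*V) + 0 = (V**2 + (-2 - 2*49)*V) + 0 = (V**2 + (-2 - 98)*V) + 0 = (V**2 - 100*V) + 0 = V**2 - 100*V)
2718/c(64) = 2718/((64*(-100 + 64))) = 2718/((64*(-36))) = 2718/(-2304) = 2718*(-1/2304) = -151/128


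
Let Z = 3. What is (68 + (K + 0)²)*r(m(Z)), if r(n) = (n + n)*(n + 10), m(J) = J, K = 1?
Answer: 5382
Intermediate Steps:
r(n) = 2*n*(10 + n) (r(n) = (2*n)*(10 + n) = 2*n*(10 + n))
(68 + (K + 0)²)*r(m(Z)) = (68 + (1 + 0)²)*(2*3*(10 + 3)) = (68 + 1²)*(2*3*13) = (68 + 1)*78 = 69*78 = 5382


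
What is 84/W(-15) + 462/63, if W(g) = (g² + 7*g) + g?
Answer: 122/15 ≈ 8.1333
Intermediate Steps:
W(g) = g² + 8*g
84/W(-15) + 462/63 = 84/((-15*(8 - 15))) + 462/63 = 84/((-15*(-7))) + 462*(1/63) = 84/105 + 22/3 = 84*(1/105) + 22/3 = ⅘ + 22/3 = 122/15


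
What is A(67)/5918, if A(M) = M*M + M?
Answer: 2278/2959 ≈ 0.76985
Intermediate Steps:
A(M) = M + M**2 (A(M) = M**2 + M = M + M**2)
A(67)/5918 = (67*(1 + 67))/5918 = (67*68)*(1/5918) = 4556*(1/5918) = 2278/2959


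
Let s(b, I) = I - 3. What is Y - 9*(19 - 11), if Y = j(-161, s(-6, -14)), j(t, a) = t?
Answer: -233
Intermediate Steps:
s(b, I) = -3 + I
Y = -161
Y - 9*(19 - 11) = -161 - 9*(19 - 11) = -161 - 9*8 = -161 - 72 = -233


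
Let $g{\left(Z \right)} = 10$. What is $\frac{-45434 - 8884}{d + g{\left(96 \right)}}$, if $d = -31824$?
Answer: $\frac{27159}{15907} \approx 1.7074$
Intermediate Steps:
$\frac{-45434 - 8884}{d + g{\left(96 \right)}} = \frac{-45434 - 8884}{-31824 + 10} = - \frac{54318}{-31814} = \left(-54318\right) \left(- \frac{1}{31814}\right) = \frac{27159}{15907}$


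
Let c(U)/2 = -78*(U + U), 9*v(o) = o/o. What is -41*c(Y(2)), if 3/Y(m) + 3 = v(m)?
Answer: -13284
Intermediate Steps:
v(o) = ⅑ (v(o) = (o/o)/9 = (⅑)*1 = ⅑)
Y(m) = -27/26 (Y(m) = 3/(-3 + ⅑) = 3/(-26/9) = 3*(-9/26) = -27/26)
c(U) = -312*U (c(U) = 2*(-78*(U + U)) = 2*(-156*U) = -312*U)
-41*c(Y(2)) = -(-12792)*(-27)/26 = -41*324 = -13284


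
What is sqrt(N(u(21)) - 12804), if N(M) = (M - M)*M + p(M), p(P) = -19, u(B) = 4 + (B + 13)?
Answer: I*sqrt(12823) ≈ 113.24*I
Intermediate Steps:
u(B) = 17 + B (u(B) = 4 + (13 + B) = 17 + B)
N(M) = -19 (N(M) = (M - M)*M - 19 = 0*M - 19 = 0 - 19 = -19)
sqrt(N(u(21)) - 12804) = sqrt(-19 - 12804) = sqrt(-12823) = I*sqrt(12823)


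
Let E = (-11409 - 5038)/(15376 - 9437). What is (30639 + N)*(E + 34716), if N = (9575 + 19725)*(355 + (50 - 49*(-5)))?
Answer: 3932669541214403/5939 ≈ 6.6218e+11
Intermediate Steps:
E = -16447/5939 ≈ -2.7693
N = 19045000 (N = 29300*(355 + (50 + 245)) = 29300*(355 + 295) = 29300*650 = 19045000)
(30639 + N)*(E + 34716) = (30639 + 19045000)*(-16447/5939 + 34716) = 19075639*(206161877/5939) = 3932669541214403/5939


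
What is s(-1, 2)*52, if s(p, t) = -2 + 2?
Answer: 0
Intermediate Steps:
s(p, t) = 0
s(-1, 2)*52 = 0*52 = 0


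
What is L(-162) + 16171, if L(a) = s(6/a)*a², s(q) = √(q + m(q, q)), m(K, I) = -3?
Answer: 16171 + 2916*I*√246 ≈ 16171.0 + 45736.0*I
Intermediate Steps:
s(q) = √(-3 + q) (s(q) = √(q - 3) = √(-3 + q))
L(a) = a²*√(-3 + 6/a) (L(a) = √(-3 + 6/a)*a² = a²*√(-3 + 6/a))
L(-162) + 16171 = √3*(-162)²*√((2 - 1*(-162))/(-162)) + 16171 = √3*26244*√(-(2 + 162)/162) + 16171 = √3*26244*√(-1/162*164) + 16171 = √3*26244*√(-82/81) + 16171 = √3*26244*(I*√82/9) + 16171 = 2916*I*√246 + 16171 = 16171 + 2916*I*√246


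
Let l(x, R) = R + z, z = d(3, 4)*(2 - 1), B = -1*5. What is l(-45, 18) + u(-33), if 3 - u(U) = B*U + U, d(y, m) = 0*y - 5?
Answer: -116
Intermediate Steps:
B = -5
d(y, m) = -5 (d(y, m) = 0 - 5 = -5)
u(U) = 3 + 4*U (u(U) = 3 - (-5*U + U) = 3 - (-4)*U = 3 + 4*U)
z = -5 (z = -5*(2 - 1) = -5*1 = -5)
l(x, R) = -5 + R (l(x, R) = R - 5 = -5 + R)
l(-45, 18) + u(-33) = (-5 + 18) + (3 + 4*(-33)) = 13 + (3 - 132) = 13 - 129 = -116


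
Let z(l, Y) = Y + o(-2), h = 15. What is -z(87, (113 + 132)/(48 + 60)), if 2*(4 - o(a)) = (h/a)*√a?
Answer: -677/108 - 15*I*√2/4 ≈ -6.2685 - 5.3033*I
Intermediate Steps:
o(a) = 4 - 15/(2*√a) (o(a) = 4 - 15/a*√a/2 = 4 - 15/(2*√a))
z(l, Y) = 4 + Y + 15*I*√2/4 (z(l, Y) = Y + (4 - (-15)*I*√2/4) = Y + (4 + 15*I*√2/4) = 4 + Y + 15*I*√2/4)
-z(87, (113 + 132)/(48 + 60)) = -(4 + (113 + 132)/(48 + 60) + 15*I*√2/4) = -(4 + 245/108 + 15*I*√2/4) = -(677/108 + 15*I*√2/4) = -677/108 - 15*I*√2/4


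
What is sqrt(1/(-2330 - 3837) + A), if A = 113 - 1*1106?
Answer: 2*I*sqrt(9441417986)/6167 ≈ 31.512*I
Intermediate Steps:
A = -993 (A = 113 - 1106 = -993)
sqrt(1/(-2330 - 3837) + A) = sqrt(1/(-2330 - 3837) - 993) = sqrt(1/(-6167) - 993) = sqrt(-1/6167 - 993) = sqrt(-6123832/6167) = 2*I*sqrt(9441417986)/6167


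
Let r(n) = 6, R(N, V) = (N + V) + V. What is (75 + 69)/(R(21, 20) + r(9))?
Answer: 144/67 ≈ 2.1493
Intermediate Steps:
R(N, V) = N + 2*V
(75 + 69)/(R(21, 20) + r(9)) = (75 + 69)/((21 + 2*20) + 6) = 144/((21 + 40) + 6) = 144/(61 + 6) = 144/67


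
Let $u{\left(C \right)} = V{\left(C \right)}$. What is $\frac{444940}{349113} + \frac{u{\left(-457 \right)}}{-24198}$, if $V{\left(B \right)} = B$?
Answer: $\frac{1214022529}{938648486} \approx 1.2934$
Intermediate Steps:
$u{\left(C \right)} = C$
$\frac{444940}{349113} + \frac{u{\left(-457 \right)}}{-24198} = \frac{444940}{349113} - \frac{457}{-24198} = 444940 \cdot \frac{1}{349113} - - \frac{457}{24198} = \frac{444940}{349113} + \frac{457}{24198} = \frac{1214022529}{938648486}$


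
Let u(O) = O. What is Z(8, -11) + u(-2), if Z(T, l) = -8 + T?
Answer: -2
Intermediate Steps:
Z(8, -11) + u(-2) = (-8 + 8) - 2 = 0 - 2 = -2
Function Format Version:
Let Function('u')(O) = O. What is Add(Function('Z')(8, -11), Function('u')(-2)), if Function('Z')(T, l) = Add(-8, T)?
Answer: -2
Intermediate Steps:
Add(Function('Z')(8, -11), Function('u')(-2)) = Add(Add(-8, 8), -2) = Add(0, -2) = -2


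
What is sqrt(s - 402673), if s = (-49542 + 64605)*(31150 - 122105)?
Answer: I*sqrt(1370457838) ≈ 37020.0*I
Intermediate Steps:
s = -1370055165 (s = 15063*(-90955) = -1370055165)
sqrt(s - 402673) = sqrt(-1370055165 - 402673) = sqrt(-1370457838) = I*sqrt(1370457838)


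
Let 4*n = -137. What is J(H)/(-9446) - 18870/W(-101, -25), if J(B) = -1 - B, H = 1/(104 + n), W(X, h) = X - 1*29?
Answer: 4973067637/34260642 ≈ 145.15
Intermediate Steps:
n = -137/4 (n = (¼)*(-137) = -137/4 ≈ -34.250)
W(X, h) = -29 + X (W(X, h) = X - 29 = -29 + X)
H = 4/279 (H = 1/(104 - 137/4) = 1/(279/4) = 4/279 ≈ 0.014337)
J(H)/(-9446) - 18870/W(-101, -25) = (-1 - 1*4/279)/(-9446) - 18870/(-29 - 101) = (-1 - 4/279)*(-1/9446) - 18870/(-130) = -283/279*(-1/9446) - 18870*(-1/130) = 283/2635434 + 1887/13 = 4973067637/34260642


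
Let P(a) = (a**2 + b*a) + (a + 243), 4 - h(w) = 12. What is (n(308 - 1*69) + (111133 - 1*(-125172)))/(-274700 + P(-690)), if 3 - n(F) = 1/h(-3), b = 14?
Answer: 1890465/1530344 ≈ 1.2353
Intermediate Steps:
h(w) = -8 (h(w) = 4 - 1*12 = 4 - 12 = -8)
n(F) = 25/8 (n(F) = 3 - 1/(-8) = 3 - 1*(-1/8) = 3 + 1/8 = 25/8)
P(a) = 243 + a**2 + 15*a (P(a) = (a**2 + 14*a) + (a + 243) = (a**2 + 14*a) + (243 + a) = 243 + a**2 + 15*a)
(n(308 - 1*69) + (111133 - 1*(-125172)))/(-274700 + P(-690)) = (25/8 + (111133 - 1*(-125172)))/(-274700 + (243 + (-690)**2 + 15*(-690))) = (25/8 + (111133 + 125172))/(-274700 + (243 + 476100 - 10350)) = (25/8 + 236305)/(-274700 + 465993) = (1890465/8)/191293 = (1890465/8)*(1/191293) = 1890465/1530344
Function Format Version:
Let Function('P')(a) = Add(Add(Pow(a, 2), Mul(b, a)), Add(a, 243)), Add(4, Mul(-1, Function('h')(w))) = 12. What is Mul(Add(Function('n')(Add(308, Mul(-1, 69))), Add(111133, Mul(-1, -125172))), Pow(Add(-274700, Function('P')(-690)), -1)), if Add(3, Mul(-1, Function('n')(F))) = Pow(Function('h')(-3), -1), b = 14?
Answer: Rational(1890465, 1530344) ≈ 1.2353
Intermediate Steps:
Function('h')(w) = -8 (Function('h')(w) = Add(4, Mul(-1, 12)) = Add(4, -12) = -8)
Function('n')(F) = Rational(25, 8) (Function('n')(F) = Add(3, Mul(-1, Pow(-8, -1))) = Add(3, Mul(-1, Rational(-1, 8))) = Add(3, Rational(1, 8)) = Rational(25, 8))
Function('P')(a) = Add(243, Pow(a, 2), Mul(15, a)) (Function('P')(a) = Add(Add(Pow(a, 2), Mul(14, a)), Add(a, 243)) = Add(Add(Pow(a, 2), Mul(14, a)), Add(243, a)) = Add(243, Pow(a, 2), Mul(15, a)))
Mul(Add(Function('n')(Add(308, Mul(-1, 69))), Add(111133, Mul(-1, -125172))), Pow(Add(-274700, Function('P')(-690)), -1)) = Mul(Add(Rational(25, 8), Add(111133, Mul(-1, -125172))), Pow(Add(-274700, Add(243, Pow(-690, 2), Mul(15, -690))), -1)) = Mul(Add(Rational(25, 8), Add(111133, 125172)), Pow(Add(-274700, Add(243, 476100, -10350)), -1)) = Mul(Add(Rational(25, 8), 236305), Pow(Add(-274700, 465993), -1)) = Mul(Rational(1890465, 8), Pow(191293, -1)) = Mul(Rational(1890465, 8), Rational(1, 191293)) = Rational(1890465, 1530344)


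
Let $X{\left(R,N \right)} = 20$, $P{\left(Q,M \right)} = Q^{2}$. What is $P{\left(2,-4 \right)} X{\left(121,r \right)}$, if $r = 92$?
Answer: $80$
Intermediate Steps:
$P{\left(2,-4 \right)} X{\left(121,r \right)} = 2^{2} \cdot 20 = 4 \cdot 20 = 80$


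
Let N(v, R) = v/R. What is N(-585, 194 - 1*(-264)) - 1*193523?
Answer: -88634119/458 ≈ -1.9352e+5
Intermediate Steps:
N(-585, 194 - 1*(-264)) - 1*193523 = -585/(194 - 1*(-264)) - 1*193523 = -585/(194 + 264) - 193523 = -585/458 - 193523 = -88634119/458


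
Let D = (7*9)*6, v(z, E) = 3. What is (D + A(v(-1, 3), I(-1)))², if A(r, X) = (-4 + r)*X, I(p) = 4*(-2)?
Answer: 148996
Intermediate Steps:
I(p) = -8
A(r, X) = X*(-4 + r)
D = 378 (D = 63*6 = 378)
(D + A(v(-1, 3), I(-1)))² = (378 - 8*(-4 + 3))² = (378 - 8*(-1))² = (378 + 8)² = 386² = 148996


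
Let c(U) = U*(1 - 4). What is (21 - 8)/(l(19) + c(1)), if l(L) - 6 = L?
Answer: 13/22 ≈ 0.59091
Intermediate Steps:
c(U) = -3*U (c(U) = U*(-3) = -3*U)
l(L) = 6 + L
(21 - 8)/(l(19) + c(1)) = (21 - 8)/((6 + 19) - 3*1) = 13/(25 - 3) = 13/22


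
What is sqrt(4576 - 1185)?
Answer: sqrt(3391) ≈ 58.232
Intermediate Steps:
sqrt(4576 - 1185) = sqrt(3391)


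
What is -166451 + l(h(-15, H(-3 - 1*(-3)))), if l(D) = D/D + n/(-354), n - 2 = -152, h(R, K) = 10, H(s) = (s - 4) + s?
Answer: -9820525/59 ≈ -1.6645e+5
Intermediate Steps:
H(s) = -4 + 2*s (H(s) = (-4 + s) + s = -4 + 2*s)
n = -150 (n = 2 - 152 = -150)
l(D) = 84/59 (l(D) = D/D - 150/(-354) = 1 - 150*(-1/354) = 1 + 25/59 = 84/59)
-166451 + l(h(-15, H(-3 - 1*(-3)))) = -166451 + 84/59 = -9820525/59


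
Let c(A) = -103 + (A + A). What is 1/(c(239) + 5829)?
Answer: 1/6204 ≈ 0.00016119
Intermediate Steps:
c(A) = -103 + 2*A
1/(c(239) + 5829) = 1/((-103 + 2*239) + 5829) = 1/((-103 + 478) + 5829) = 1/(375 + 5829) = 1/6204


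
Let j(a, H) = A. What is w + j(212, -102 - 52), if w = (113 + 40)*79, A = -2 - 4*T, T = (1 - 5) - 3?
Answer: 12113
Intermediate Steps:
T = -7 (T = -4 - 3 = -7)
A = 26 (A = -2 - 4*(-7) = -2 + 28 = 26)
j(a, H) = 26
w = 12087 (w = 153*79 = 12087)
w + j(212, -102 - 52) = 12087 + 26 = 12113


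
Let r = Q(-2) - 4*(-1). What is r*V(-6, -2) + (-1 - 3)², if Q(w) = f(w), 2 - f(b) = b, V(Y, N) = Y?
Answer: -32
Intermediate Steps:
f(b) = 2 - b
Q(w) = 2 - w
r = 8 (r = (2 - 1*(-2)) - 4*(-1) = (2 + 2) + 4 = 4 + 4 = 8)
r*V(-6, -2) + (-1 - 3)² = 8*(-6) + (-1 - 3)² = -48 + (-4)² = -48 + 16 = -32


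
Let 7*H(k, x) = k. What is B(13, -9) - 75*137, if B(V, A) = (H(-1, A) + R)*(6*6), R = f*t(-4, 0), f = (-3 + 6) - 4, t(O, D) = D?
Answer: -71961/7 ≈ -10280.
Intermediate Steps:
H(k, x) = k/7
f = -1 (f = 3 - 4 = -1)
R = 0 (R = -1*0 = 0)
B(V, A) = -36/7 (B(V, A) = ((1/7)*(-1) + 0)*(6*6) = (-1/7 + 0)*36 = -1/7*36 = -36/7)
B(13, -9) - 75*137 = -36/7 - 75*137 = -36/7 - 10275 = -71961/7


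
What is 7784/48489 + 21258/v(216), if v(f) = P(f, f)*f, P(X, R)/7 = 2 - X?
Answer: 3936175/41506584 ≈ 0.094833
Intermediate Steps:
P(X, R) = 14 - 7*X (P(X, R) = 7*(2 - X) = 14 - 7*X)
v(f) = f*(14 - 7*f) (v(f) = (14 - 7*f)*f = f*(14 - 7*f))
7784/48489 + 21258/v(216) = 7784/48489 + 21258/((7*216*(2 - 1*216))) = 7784*(1/48489) + 21258/((7*216*(2 - 216))) = 1112/6927 + 21258/((7*216*(-214))) = 1112/6927 + 21258/(-323568) = 1112/6927 + 21258*(-1/323568) = 1112/6927 - 1181/17976 = 3936175/41506584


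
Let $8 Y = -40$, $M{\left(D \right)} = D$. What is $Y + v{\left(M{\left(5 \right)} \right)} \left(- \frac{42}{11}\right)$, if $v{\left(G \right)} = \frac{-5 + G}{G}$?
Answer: $-5$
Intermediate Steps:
$Y = -5$ ($Y = \frac{1}{8} \left(-40\right) = -5$)
$v{\left(G \right)} = \frac{-5 + G}{G}$
$Y + v{\left(M{\left(5 \right)} \right)} \left(- \frac{42}{11}\right) = -5 + \frac{-5 + 5}{5} \left(- \frac{42}{11}\right) = -5 + \frac{1}{5} \cdot 0 \left(\left(-42\right) \frac{1}{11}\right) = -5 + 0 \left(- \frac{42}{11}\right) = -5 + 0 = -5$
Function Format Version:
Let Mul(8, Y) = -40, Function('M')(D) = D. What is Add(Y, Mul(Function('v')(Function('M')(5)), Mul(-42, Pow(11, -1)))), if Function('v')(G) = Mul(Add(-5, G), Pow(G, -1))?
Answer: -5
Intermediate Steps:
Y = -5 (Y = Mul(Rational(1, 8), -40) = -5)
Function('v')(G) = Mul(Pow(G, -1), Add(-5, G))
Add(Y, Mul(Function('v')(Function('M')(5)), Mul(-42, Pow(11, -1)))) = Add(-5, Mul(Mul(Pow(5, -1), Add(-5, 5)), Mul(-42, Pow(11, -1)))) = Add(-5, Mul(Mul(Rational(1, 5), 0), Mul(-42, Rational(1, 11)))) = Add(-5, Mul(0, Rational(-42, 11))) = Add(-5, 0) = -5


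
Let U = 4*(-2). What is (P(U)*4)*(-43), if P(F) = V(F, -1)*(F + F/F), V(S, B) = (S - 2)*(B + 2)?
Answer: -12040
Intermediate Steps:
V(S, B) = (-2 + S)*(2 + B)
U = -8
P(F) = (1 + F)*(-2 + F) (P(F) = (-4 - 2*(-1) + 2*F - F)*(F + F/F) = (-4 + 2 + 2*F - F)*(F + 1) = (-2 + F)*(1 + F) = (1 + F)*(-2 + F))
(P(U)*4)*(-43) = (((1 - 8)*(-2 - 8))*4)*(-43) = (-7*(-10)*4)*(-43) = (70*4)*(-43) = 280*(-43) = -12040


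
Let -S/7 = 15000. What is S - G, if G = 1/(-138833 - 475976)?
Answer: -64554944999/614809 ≈ -1.0500e+5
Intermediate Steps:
S = -105000 (S = -7*15000 = -105000)
G = -1/614809 (G = 1/(-614809) = -1/614809 ≈ -1.6265e-6)
S - G = -105000 - 1*(-1/614809) = -105000 + 1/614809 = -64554944999/614809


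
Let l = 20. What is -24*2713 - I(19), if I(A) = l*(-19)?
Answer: -64732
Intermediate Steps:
I(A) = -380 (I(A) = 20*(-19) = -380)
-24*2713 - I(19) = -24*2713 - 1*(-380) = -65112 + 380 = -64732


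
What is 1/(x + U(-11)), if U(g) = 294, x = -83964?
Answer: -1/83670 ≈ -1.1952e-5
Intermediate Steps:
1/(x + U(-11)) = 1/(-83964 + 294) = 1/(-83670) = -1/83670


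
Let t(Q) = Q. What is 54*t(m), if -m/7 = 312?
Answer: -117936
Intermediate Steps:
m = -2184 (m = -7*312 = -2184)
54*t(m) = 54*(-2184) = -117936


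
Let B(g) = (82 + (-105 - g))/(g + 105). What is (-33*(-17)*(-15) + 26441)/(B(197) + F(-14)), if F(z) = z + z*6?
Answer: -1360963/7454 ≈ -182.58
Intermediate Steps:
F(z) = 7*z (F(z) = z + 6*z = 7*z)
B(g) = (-23 - g)/(105 + g)
(-33*(-17)*(-15) + 26441)/(B(197) + F(-14)) = (-33*(-17)*(-15) + 26441)/((-23 - 1*197)/(105 + 197) + 7*(-14)) = (561*(-15) + 26441)/((-23 - 197)/302 - 98) = (-8415 + 26441)/((1/302)*(-220) - 98) = 18026/(-110/151 - 98) = 18026/(-14908/151) = 18026*(-151/14908) = -1360963/7454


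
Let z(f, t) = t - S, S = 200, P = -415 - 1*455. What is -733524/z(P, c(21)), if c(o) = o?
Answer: 733524/179 ≈ 4097.9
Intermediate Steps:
P = -870 (P = -415 - 455 = -870)
z(f, t) = -200 + t (z(f, t) = t - 1*200 = t - 200 = -200 + t)
-733524/z(P, c(21)) = -733524/(-200 + 21) = -733524/(-179) = -733524*(-1/179) = 733524/179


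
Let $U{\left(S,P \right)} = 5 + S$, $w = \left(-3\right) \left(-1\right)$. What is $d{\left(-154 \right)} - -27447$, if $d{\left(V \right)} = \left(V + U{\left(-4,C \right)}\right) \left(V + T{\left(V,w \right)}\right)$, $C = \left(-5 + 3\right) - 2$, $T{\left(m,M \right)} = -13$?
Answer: $52998$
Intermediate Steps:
$w = 3$
$C = -4$ ($C = -2 - 2 = -4$)
$d{\left(V \right)} = \left(1 + V\right) \left(-13 + V\right)$ ($d{\left(V \right)} = \left(V + \left(5 - 4\right)\right) \left(V - 13\right) = \left(V + 1\right) \left(-13 + V\right) = \left(1 + V\right) \left(-13 + V\right)$)
$d{\left(-154 \right)} - -27447 = \left(-13 + \left(-154\right)^{2} - -1848\right) - -27447 = \left(-13 + 23716 + 1848\right) + 27447 = 25551 + 27447 = 52998$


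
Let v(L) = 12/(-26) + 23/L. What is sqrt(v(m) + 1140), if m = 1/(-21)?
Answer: sqrt(110955)/13 ≈ 25.623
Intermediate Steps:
m = -1/21 ≈ -0.047619
v(L) = -6/13 + 23/L (v(L) = 12*(-1/26) + 23/L = -6/13 + 23/L)
sqrt(v(m) + 1140) = sqrt((-6/13 + 23/(-1/21)) + 1140) = sqrt((-6/13 + 23*(-21)) + 1140) = sqrt((-6/13 - 483) + 1140) = sqrt(-6285/13 + 1140) = sqrt(8535/13) = sqrt(110955)/13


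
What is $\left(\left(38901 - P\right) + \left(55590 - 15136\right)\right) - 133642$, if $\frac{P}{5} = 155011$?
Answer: $-829342$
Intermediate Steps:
$P = 775055$ ($P = 5 \cdot 155011 = 775055$)
$\left(\left(38901 - P\right) + \left(55590 - 15136\right)\right) - 133642 = \left(\left(38901 - 775055\right) + \left(55590 - 15136\right)\right) - 133642 = \left(-736154 + 40454\right) - 133642 = -695700 - 133642 = -829342$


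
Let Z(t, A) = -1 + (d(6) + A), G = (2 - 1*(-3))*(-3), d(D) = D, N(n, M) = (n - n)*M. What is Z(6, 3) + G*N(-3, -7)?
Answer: 8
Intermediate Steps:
N(n, M) = 0 (N(n, M) = 0*M = 0)
G = -15 (G = (2 + 3)*(-3) = 5*(-3) = -15)
Z(t, A) = 5 + A (Z(t, A) = -1 + (6 + A) = 5 + A)
Z(6, 3) + G*N(-3, -7) = (5 + 3) - 15*0 = 8 + 0 = 8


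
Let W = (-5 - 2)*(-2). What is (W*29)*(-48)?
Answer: -19488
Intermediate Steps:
W = 14 (W = -7*(-2) = 14)
(W*29)*(-48) = (14*29)*(-48) = 406*(-48) = -19488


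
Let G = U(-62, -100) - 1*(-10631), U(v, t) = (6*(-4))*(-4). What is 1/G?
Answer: 1/10727 ≈ 9.3223e-5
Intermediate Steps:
U(v, t) = 96 (U(v, t) = -24*(-4) = 96)
G = 10727 (G = 96 - 1*(-10631) = 96 + 10631 = 10727)
1/G = 1/10727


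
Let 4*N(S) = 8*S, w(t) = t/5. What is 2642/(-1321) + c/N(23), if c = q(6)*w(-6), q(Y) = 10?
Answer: -52/23 ≈ -2.2609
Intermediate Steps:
w(t) = t/5 (w(t) = t*(⅕) = t/5)
N(S) = 2*S (N(S) = (8*S)/4 = 2*S)
c = -12 (c = 10*((⅕)*(-6)) = 10*(-6/5) = -12)
2642/(-1321) + c/N(23) = 2642/(-1321) - 12/(2*23) = 2642*(-1/1321) - 12/46 = -2 - 12*1/46 = -2 - 6/23 = -52/23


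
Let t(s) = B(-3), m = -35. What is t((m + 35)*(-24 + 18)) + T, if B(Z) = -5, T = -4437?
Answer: -4442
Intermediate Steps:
t(s) = -5
t((m + 35)*(-24 + 18)) + T = -5 - 4437 = -4442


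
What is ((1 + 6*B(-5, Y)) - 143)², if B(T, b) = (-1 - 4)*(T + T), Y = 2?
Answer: 24964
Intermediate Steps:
B(T, b) = -10*T
((1 + 6*B(-5, Y)) - 143)² = ((1 + 6*(-10*(-5))) - 143)² = ((1 + 6*50) - 143)² = ((1 + 300) - 143)² = (301 - 143)² = 158² = 24964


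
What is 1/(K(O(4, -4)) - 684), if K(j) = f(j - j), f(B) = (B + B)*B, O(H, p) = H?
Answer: -1/684 ≈ -0.0014620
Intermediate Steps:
f(B) = 2*B² (f(B) = (2*B)*B = 2*B²)
K(j) = 0 (K(j) = 2*(j - j)² = 2*0² = 2*0 = 0)
1/(K(O(4, -4)) - 684) = 1/(0 - 684) = 1/(-684) = -1/684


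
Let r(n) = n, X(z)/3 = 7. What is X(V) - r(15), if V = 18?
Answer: 6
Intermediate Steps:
X(z) = 21 (X(z) = 3*7 = 21)
X(V) - r(15) = 21 - 1*15 = 21 - 15 = 6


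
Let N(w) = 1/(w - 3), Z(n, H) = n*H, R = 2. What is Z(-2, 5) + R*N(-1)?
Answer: -21/2 ≈ -10.500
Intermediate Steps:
Z(n, H) = H*n
N(w) = 1/(-3 + w)
Z(-2, 5) + R*N(-1) = 5*(-2) + 2/(-3 - 1) = -10 + 2/(-4) = -10 + 2*(-1/4) = -10 - 1/2 = -21/2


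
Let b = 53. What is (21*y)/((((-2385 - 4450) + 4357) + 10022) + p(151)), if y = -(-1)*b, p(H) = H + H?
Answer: 1113/7846 ≈ 0.14186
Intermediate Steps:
p(H) = 2*H
y = 53 (y = -(-1)*53 = -1*(-53) = 53)
(21*y)/((((-2385 - 4450) + 4357) + 10022) + p(151)) = (21*53)/((((-2385 - 4450) + 4357) + 10022) + 2*151) = 1113/(((-6835 + 4357) + 10022) + 302) = 1113/((-2478 + 10022) + 302) = 1113/(7544 + 302) = 1113/7846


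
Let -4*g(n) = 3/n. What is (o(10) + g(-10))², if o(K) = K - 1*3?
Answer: 80089/1600 ≈ 50.056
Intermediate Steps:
o(K) = -3 + K (o(K) = K - 3 = -3 + K)
g(n) = -3/(4*n)
(o(10) + g(-10))² = ((-3 + 10) - ¾/(-10))² = (7 - ¾*(-⅒))² = (7 + 3/40)² = (283/40)² = 80089/1600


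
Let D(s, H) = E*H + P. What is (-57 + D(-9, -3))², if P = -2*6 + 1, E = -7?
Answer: 2209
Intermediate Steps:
P = -11 (P = -12 + 1 = -11)
D(s, H) = -11 - 7*H (D(s, H) = -7*H - 11 = -11 - 7*H)
(-57 + D(-9, -3))² = (-57 + (-11 - 7*(-3)))² = (-57 + (-11 + 21))² = (-57 + 10)² = (-47)² = 2209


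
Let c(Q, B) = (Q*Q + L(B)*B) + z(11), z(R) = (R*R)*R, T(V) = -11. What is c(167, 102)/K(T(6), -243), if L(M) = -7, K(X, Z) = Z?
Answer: -9502/81 ≈ -117.31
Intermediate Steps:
z(R) = R³ (z(R) = R²*R = R³)
c(Q, B) = 1331 + Q² - 7*B (c(Q, B) = (Q*Q - 7*B) + 11³ = (Q² - 7*B) + 1331 = 1331 + Q² - 7*B)
c(167, 102)/K(T(6), -243) = (1331 + 167² - 7*102)/(-243) = (1331 + 27889 - 714)*(-1/243) = 28506*(-1/243) = -9502/81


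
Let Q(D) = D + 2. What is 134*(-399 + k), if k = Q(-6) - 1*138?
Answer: -72494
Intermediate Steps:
Q(D) = 2 + D
k = -142 (k = (2 - 6) - 1*138 = -4 - 138 = -142)
134*(-399 + k) = 134*(-399 - 142) = 134*(-541) = -72494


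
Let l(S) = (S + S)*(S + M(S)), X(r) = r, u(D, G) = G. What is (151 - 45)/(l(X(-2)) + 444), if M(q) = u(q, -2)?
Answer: 53/230 ≈ 0.23043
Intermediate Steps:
M(q) = -2
l(S) = 2*S*(-2 + S) (l(S) = (S + S)*(S - 2) = (2*S)*(-2 + S) = 2*S*(-2 + S))
(151 - 45)/(l(X(-2)) + 444) = (151 - 45)/(2*(-2)*(-2 - 2) + 444) = 106/(2*(-2)*(-4) + 444) = 106/(16 + 444) = 106/460 = 106*(1/460) = 53/230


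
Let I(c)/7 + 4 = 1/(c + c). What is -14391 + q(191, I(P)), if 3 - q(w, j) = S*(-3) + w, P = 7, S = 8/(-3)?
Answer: -14587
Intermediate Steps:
S = -8/3 (S = 8*(-1/3) = -8/3 ≈ -2.6667)
I(c) = -28 + 7/(2*c) (I(c) = -28 + 7/(c + c) = -28 + 7/((2*c)) = -28 + 7*(1/(2*c)) = -28 + 7/(2*c))
q(w, j) = -5 - w (q(w, j) = 3 - (-8/3*(-3) + w) = 3 - (8 + w) = 3 + (-8 - w) = -5 - w)
-14391 + q(191, I(P)) = -14391 + (-5 - 1*191) = -14391 + (-5 - 191) = -14391 - 196 = -14587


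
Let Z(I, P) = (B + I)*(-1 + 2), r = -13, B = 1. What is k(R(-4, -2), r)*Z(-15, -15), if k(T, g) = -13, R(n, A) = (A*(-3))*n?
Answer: 182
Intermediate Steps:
R(n, A) = -3*A*n (R(n, A) = (-3*A)*n = -3*A*n)
Z(I, P) = 1 + I (Z(I, P) = (1 + I)*(-1 + 2) = (1 + I)*1 = 1 + I)
k(R(-4, -2), r)*Z(-15, -15) = -13*(1 - 15) = -13*(-14) = 182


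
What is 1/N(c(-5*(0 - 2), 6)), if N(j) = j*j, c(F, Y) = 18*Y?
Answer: 1/11664 ≈ 8.5734e-5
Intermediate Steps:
N(j) = j²
1/N(c(-5*(0 - 2), 6)) = 1/((18*6)²) = 1/(108²) = 1/11664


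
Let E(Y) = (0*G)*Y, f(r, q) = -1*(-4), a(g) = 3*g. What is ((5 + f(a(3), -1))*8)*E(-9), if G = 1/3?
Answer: 0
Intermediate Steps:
G = ⅓ ≈ 0.33333
f(r, q) = 4
E(Y) = 0 (E(Y) = (0*(⅓))*Y = 0*Y = 0)
((5 + f(a(3), -1))*8)*E(-9) = ((5 + 4)*8)*0 = (9*8)*0 = 72*0 = 0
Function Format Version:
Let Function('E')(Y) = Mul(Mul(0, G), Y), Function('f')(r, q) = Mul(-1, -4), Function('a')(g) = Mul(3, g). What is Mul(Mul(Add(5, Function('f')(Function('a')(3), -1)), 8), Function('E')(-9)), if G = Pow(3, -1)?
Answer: 0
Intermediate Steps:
G = Rational(1, 3) ≈ 0.33333
Function('f')(r, q) = 4
Function('E')(Y) = 0 (Function('E')(Y) = Mul(Mul(0, Rational(1, 3)), Y) = Mul(0, Y) = 0)
Mul(Mul(Add(5, Function('f')(Function('a')(3), -1)), 8), Function('E')(-9)) = Mul(Mul(Add(5, 4), 8), 0) = Mul(Mul(9, 8), 0) = Mul(72, 0) = 0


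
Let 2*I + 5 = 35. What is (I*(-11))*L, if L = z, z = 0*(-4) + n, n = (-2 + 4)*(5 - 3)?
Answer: -660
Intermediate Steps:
I = 15 (I = -5/2 + (½)*35 = -5/2 + 35/2 = 15)
n = 4 (n = 2*2 = 4)
z = 4 (z = 0*(-4) + 4 = 0 + 4 = 4)
L = 4
(I*(-11))*L = (15*(-11))*4 = -165*4 = -660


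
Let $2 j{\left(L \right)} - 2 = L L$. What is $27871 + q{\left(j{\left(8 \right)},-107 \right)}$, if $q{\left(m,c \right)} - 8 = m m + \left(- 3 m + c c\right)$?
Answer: $40318$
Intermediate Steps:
$j{\left(L \right)} = 1 + \frac{L^{2}}{2}$ ($j{\left(L \right)} = 1 + \frac{L L}{2} = 1 + \frac{L^{2}}{2}$)
$q{\left(m,c \right)} = 8 + c^{2} + m^{2} - 3 m$ ($q{\left(m,c \right)} = 8 + \left(m m + \left(- 3 m + c c\right)\right) = 8 + \left(m^{2} + \left(- 3 m + c^{2}\right)\right) = 8 + \left(m^{2} + \left(c^{2} - 3 m\right)\right) = 8 + \left(c^{2} + m^{2} - 3 m\right) = 8 + c^{2} + m^{2} - 3 m$)
$27871 + q{\left(j{\left(8 \right)},-107 \right)} = 27871 + \left(8 + \left(-107\right)^{2} + \left(1 + \frac{8^{2}}{2}\right)^{2} - 3 \left(1 + \frac{8^{2}}{2}\right)\right) = 27871 + \left(8 + 11449 + \left(1 + \frac{1}{2} \cdot 64\right)^{2} - 3 \left(1 + \frac{1}{2} \cdot 64\right)\right) = 27871 + \left(8 + 11449 + \left(1 + 32\right)^{2} - 3 \left(1 + 32\right)\right) = 27871 + \left(8 + 11449 + 33^{2} - 99\right) = 27871 + \left(8 + 11449 + 1089 - 99\right) = 27871 + 12447 = 40318$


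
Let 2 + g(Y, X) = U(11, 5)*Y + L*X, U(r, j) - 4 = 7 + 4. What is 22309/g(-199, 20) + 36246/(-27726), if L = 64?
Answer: -113401876/7888047 ≈ -14.376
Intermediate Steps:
U(r, j) = 15 (U(r, j) = 4 + (7 + 4) = 4 + 11 = 15)
g(Y, X) = -2 + 15*Y + 64*X (g(Y, X) = -2 + (15*Y + 64*X) = -2 + 15*Y + 64*X)
22309/g(-199, 20) + 36246/(-27726) = 22309/(-2 + 15*(-199) + 64*20) + 36246/(-27726) = 22309/(-2 - 2985 + 1280) + 36246*(-1/27726) = 22309/(-1707) - 6041/4621 = 22309*(-1/1707) - 6041/4621 = -22309/1707 - 6041/4621 = -113401876/7888047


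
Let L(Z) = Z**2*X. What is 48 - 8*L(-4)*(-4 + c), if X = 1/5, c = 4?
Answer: 48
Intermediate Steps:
X = 1/5 ≈ 0.20000
L(Z) = Z**2/5 (L(Z) = Z**2*(1/5) = Z**2/5)
48 - 8*L(-4)*(-4 + c) = 48 - 8*(1/5)*(-4)**2*(-4 + 4) = 48 - 8*(1/5)*16*0 = 48 - 128*0/5 = 48 - 8*0 = 48 + 0 = 48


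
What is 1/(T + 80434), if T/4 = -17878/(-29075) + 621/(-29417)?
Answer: 37186925/2991181449198 ≈ 1.2432e-5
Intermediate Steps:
T = 88323748/37186925 (T = 4*(-17878/(-29075) + 621/(-29417)) = 4*(-17878*(-1/29075) + 621*(-1/29417)) = 4*(17878/29075 - 27/1279) = 4*(22080937/37186925) = 88323748/37186925 ≈ 2.3751)
1/(T + 80434) = 1/(88323748/37186925 + 80434) = 1/(2991181449198/37186925) = 37186925/2991181449198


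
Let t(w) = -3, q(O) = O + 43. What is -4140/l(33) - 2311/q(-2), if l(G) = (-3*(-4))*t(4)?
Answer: 2404/41 ≈ 58.634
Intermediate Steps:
q(O) = 43 + O
l(G) = -36 (l(G) = -3*(-4)*(-3) = 12*(-3) = -36)
-4140/l(33) - 2311/q(-2) = -4140/(-36) - 2311/(43 - 2) = -4140*(-1/36) - 2311/41 = 115 - 2311*1/41 = 115 - 2311/41 = 2404/41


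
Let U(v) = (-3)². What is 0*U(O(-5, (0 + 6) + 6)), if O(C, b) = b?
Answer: 0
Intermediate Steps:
U(v) = 9
0*U(O(-5, (0 + 6) + 6)) = 0*9 = 0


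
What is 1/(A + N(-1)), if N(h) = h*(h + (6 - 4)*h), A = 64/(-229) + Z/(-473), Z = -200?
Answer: 108317/340479 ≈ 0.31813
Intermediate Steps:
A = 15528/108317 (A = 64/(-229) - 200/(-473) = 64*(-1/229) - 200*(-1/473) = -64/229 + 200/473 = 15528/108317 ≈ 0.14336)
N(h) = 3*h**2 (N(h) = h*(h + 2*h) = h*(3*h) = 3*h**2)
1/(A + N(-1)) = 1/(15528/108317 + 3*(-1)**2) = 1/(15528/108317 + 3*1) = 1/(15528/108317 + 3) = 1/(340479/108317) = 108317/340479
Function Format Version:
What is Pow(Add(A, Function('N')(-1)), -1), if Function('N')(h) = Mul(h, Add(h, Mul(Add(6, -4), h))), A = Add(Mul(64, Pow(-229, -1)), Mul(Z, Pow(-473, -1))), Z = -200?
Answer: Rational(108317, 340479) ≈ 0.31813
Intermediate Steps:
A = Rational(15528, 108317) (A = Add(Mul(64, Pow(-229, -1)), Mul(-200, Pow(-473, -1))) = Add(Mul(64, Rational(-1, 229)), Mul(-200, Rational(-1, 473))) = Add(Rational(-64, 229), Rational(200, 473)) = Rational(15528, 108317) ≈ 0.14336)
Function('N')(h) = Mul(3, Pow(h, 2)) (Function('N')(h) = Mul(h, Add(h, Mul(2, h))) = Mul(h, Mul(3, h)) = Mul(3, Pow(h, 2)))
Pow(Add(A, Function('N')(-1)), -1) = Pow(Add(Rational(15528, 108317), Mul(3, Pow(-1, 2))), -1) = Pow(Add(Rational(15528, 108317), Mul(3, 1)), -1) = Pow(Add(Rational(15528, 108317), 3), -1) = Pow(Rational(340479, 108317), -1) = Rational(108317, 340479)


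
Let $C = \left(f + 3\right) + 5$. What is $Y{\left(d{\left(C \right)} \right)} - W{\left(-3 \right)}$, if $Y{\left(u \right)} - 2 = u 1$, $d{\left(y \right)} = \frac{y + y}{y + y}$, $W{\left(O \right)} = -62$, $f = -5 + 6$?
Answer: $65$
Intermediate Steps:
$f = 1$
$C = 9$ ($C = \left(1 + 3\right) + 5 = 4 + 5 = 9$)
$d{\left(y \right)} = 1$ ($d{\left(y \right)} = \frac{2 y}{2 y} = 2 y \frac{1}{2 y} = 1$)
$Y{\left(u \right)} = 2 + u$ ($Y{\left(u \right)} = 2 + u 1 = 2 + u$)
$Y{\left(d{\left(C \right)} \right)} - W{\left(-3 \right)} = \left(2 + 1\right) - -62 = 3 + 62 = 65$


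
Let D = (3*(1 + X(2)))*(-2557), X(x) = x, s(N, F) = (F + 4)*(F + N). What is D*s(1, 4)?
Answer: -920520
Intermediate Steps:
s(N, F) = (4 + F)*(F + N)
D = -23013 (D = (3*(1 + 2))*(-2557) = (3*3)*(-2557) = 9*(-2557) = -23013)
D*s(1, 4) = -23013*(4² + 4*4 + 4*1 + 4*1) = -23013*(16 + 16 + 4 + 4) = -23013*40 = -920520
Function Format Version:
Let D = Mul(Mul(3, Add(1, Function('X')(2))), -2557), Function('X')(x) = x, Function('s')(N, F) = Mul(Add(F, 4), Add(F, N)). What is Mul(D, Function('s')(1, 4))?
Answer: -920520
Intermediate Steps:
Function('s')(N, F) = Mul(Add(4, F), Add(F, N))
D = -23013 (D = Mul(Mul(3, Add(1, 2)), -2557) = Mul(Mul(3, 3), -2557) = Mul(9, -2557) = -23013)
Mul(D, Function('s')(1, 4)) = Mul(-23013, Add(Pow(4, 2), Mul(4, 4), Mul(4, 1), Mul(4, 1))) = Mul(-23013, Add(16, 16, 4, 4)) = Mul(-23013, 40) = -920520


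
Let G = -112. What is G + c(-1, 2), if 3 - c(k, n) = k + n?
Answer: -110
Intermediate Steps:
c(k, n) = 3 - k - n (c(k, n) = 3 - (k + n) = 3 + (-k - n) = 3 - k - n)
G + c(-1, 2) = -112 + (3 - 1*(-1) - 1*2) = -112 + (3 + 1 - 2) = -112 + 2 = -110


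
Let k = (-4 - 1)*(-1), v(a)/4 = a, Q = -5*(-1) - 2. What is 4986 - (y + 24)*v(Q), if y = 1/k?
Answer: 23478/5 ≈ 4695.6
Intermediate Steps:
Q = 3 (Q = 5 - 2 = 3)
v(a) = 4*a
k = 5 (k = -5*(-1) = 5)
y = 1/5 ≈ 0.20000
4986 - (y + 24)*v(Q) = 4986 - (1/5 + 24)*4*3 = 4986 - 121*12/5 = 4986 - 1*1452/5 = 4986 - 1452/5 = 23478/5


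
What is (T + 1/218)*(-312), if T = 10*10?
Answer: -3400956/109 ≈ -31201.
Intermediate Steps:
T = 100
(T + 1/218)*(-312) = (100 + 1/218)*(-312) = (21801/218)*(-312) = -3400956/109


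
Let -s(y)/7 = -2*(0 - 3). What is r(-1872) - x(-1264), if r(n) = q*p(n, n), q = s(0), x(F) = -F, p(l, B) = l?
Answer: 77360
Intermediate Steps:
s(y) = -42 (s(y) = -(-14)*(0 - 3) = -(-14)*(-3) = -7*6 = -42)
q = -42
r(n) = -42*n
r(-1872) - x(-1264) = -42*(-1872) - (-1)*(-1264) = 78624 - 1*1264 = 78624 - 1264 = 77360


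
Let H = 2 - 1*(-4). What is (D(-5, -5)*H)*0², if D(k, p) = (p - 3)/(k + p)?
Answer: 0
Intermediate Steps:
H = 6 (H = 2 + 4 = 6)
D(k, p) = (-3 + p)/(k + p)
(D(-5, -5)*H)*0² = (((-3 - 5)/(-5 - 5))*6)*0² = ((-8/(-10))*6)*0 = (-⅒*(-8)*6)*0 = ((⅘)*6)*0 = (24/5)*0 = 0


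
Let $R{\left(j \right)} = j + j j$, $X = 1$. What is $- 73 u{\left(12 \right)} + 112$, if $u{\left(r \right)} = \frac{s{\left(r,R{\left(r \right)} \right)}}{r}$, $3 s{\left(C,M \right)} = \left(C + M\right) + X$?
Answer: $- \frac{8305}{36} \approx -230.69$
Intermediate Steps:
$R{\left(j \right)} = j + j^{2}$
$s{\left(C,M \right)} = \frac{1}{3} + \frac{C}{3} + \frac{M}{3}$ ($s{\left(C,M \right)} = \frac{\left(C + M\right) + 1}{3} = \frac{1 + C + M}{3} = \frac{1}{3} + \frac{C}{3} + \frac{M}{3}$)
$u{\left(r \right)} = \frac{\frac{1}{3} + \frac{r}{3} + \frac{r \left(1 + r\right)}{3}}{r}$
$- 73 u{\left(12 \right)} + 112 = - 73 \frac{1 + 12 + 12 \left(1 + 12\right)}{3 \cdot 12} + 112 = - 73 \cdot \frac{1}{3} \cdot \frac{1}{12} \left(1 + 12 + 12 \cdot 13\right) + 112 = - 73 \cdot \frac{1}{3} \cdot \frac{1}{12} \left(1 + 12 + 156\right) + 112 = - 73 \cdot \frac{1}{3} \cdot \frac{1}{12} \cdot 169 + 112 = \left(-73\right) \frac{169}{36} + 112 = - \frac{12337}{36} + 112 = - \frac{8305}{36}$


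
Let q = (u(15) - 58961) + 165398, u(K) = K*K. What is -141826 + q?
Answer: -35164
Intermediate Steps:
u(K) = K²
q = 106662 (q = (15² - 58961) + 165398 = (225 - 58961) + 165398 = -58736 + 165398 = 106662)
-141826 + q = -141826 + 106662 = -35164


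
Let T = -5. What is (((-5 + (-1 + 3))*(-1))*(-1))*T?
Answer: 15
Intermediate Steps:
(((-5 + (-1 + 3))*(-1))*(-1))*T = (((-5 + (-1 + 3))*(-1))*(-1))*(-5) = (((-5 + 2)*(-1))*(-1))*(-5) = (-3*(-1)*(-1))*(-5) = (3*(-1))*(-5) = -3*(-5) = 15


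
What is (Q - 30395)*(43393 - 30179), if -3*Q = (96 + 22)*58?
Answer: -1295355206/3 ≈ -4.3178e+8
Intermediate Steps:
Q = -6844/3 (Q = -(96 + 22)*58/3 = -118*58/3 = -1/3*6844 = -6844/3 ≈ -2281.3)
(Q - 30395)*(43393 - 30179) = (-6844/3 - 30395)*(43393 - 30179) = -98029/3*13214 = -1295355206/3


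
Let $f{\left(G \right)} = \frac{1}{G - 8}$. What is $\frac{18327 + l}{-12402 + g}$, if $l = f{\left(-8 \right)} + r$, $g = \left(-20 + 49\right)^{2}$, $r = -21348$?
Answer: $\frac{48337}{184976} \approx 0.26131$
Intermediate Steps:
$g = 841$ ($g = 29^{2} = 841$)
$f{\left(G \right)} = \frac{1}{-8 + G}$
$l = - \frac{341569}{16}$ ($l = \frac{1}{-8 - 8} - 21348 = \frac{1}{-16} - 21348 = - \frac{1}{16} - 21348 = - \frac{341569}{16} \approx -21348.0$)
$\frac{18327 + l}{-12402 + g} = \frac{18327 - \frac{341569}{16}}{-12402 + 841} = - \frac{48337}{16 \left(-11561\right)} = \left(- \frac{48337}{16}\right) \left(- \frac{1}{11561}\right) = \frac{48337}{184976}$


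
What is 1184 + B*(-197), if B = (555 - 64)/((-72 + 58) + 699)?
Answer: 714313/685 ≈ 1042.8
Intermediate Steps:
B = 491/685 (B = 491/(-14 + 699) = 491/685 ≈ 0.71679)
1184 + B*(-197) = 1184 + (491/685)*(-197) = 1184 - 96727/685 = 714313/685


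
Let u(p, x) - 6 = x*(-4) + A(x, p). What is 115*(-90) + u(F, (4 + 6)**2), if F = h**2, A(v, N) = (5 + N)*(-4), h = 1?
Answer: -10768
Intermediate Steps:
A(v, N) = -20 - 4*N
F = 1 (F = 1**2 = 1)
u(p, x) = -14 - 4*p - 4*x (u(p, x) = 6 + (x*(-4) + (-20 - 4*p)) = 6 + (-4*x + (-20 - 4*p)) = 6 + (-20 - 4*p - 4*x) = -14 - 4*p - 4*x)
115*(-90) + u(F, (4 + 6)**2) = 115*(-90) + (-14 - 4*1 - 4*(4 + 6)**2) = -10350 + (-14 - 4 - 4*10**2) = -10350 + (-14 - 4 - 4*100) = -10350 + (-14 - 4 - 400) = -10350 - 418 = -10768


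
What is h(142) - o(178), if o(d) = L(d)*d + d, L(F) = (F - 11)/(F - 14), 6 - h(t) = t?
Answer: -40611/82 ≈ -495.26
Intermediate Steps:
h(t) = 6 - t
L(F) = (-11 + F)/(-14 + F)
o(d) = d + d*(-11 + d)/(-14 + d) (o(d) = ((-11 + d)/(-14 + d))*d + d = d*(-11 + d)/(-14 + d) + d = d + d*(-11 + d)/(-14 + d))
h(142) - o(178) = (6 - 1*142) - 178*(-25 + 2*178)/(-14 + 178) = (6 - 142) - 178*(-25 + 356)/164 = -136 - 178*331/164 = -136 - 1*29459/82 = -136 - 29459/82 = -40611/82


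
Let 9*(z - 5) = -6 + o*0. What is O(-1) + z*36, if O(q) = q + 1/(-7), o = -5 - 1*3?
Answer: 1084/7 ≈ 154.86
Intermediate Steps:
o = -8 (o = -5 - 3 = -8)
O(q) = -1/7 + q (O(q) = q + 1*(-1/7) = q - 1/7 = -1/7 + q)
z = 13/3 (z = 5 + (-6 - 8*0)/9 = 5 + (-6 + 0)/9 = 5 + (1/9)*(-6) = 5 - 2/3 = 13/3 ≈ 4.3333)
O(-1) + z*36 = (-1/7 - 1) + (13/3)*36 = -8/7 + 156 = 1084/7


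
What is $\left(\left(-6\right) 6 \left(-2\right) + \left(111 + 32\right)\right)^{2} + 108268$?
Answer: $154493$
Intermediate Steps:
$\left(\left(-6\right) 6 \left(-2\right) + \left(111 + 32\right)\right)^{2} + 108268 = \left(\left(-36\right) \left(-2\right) + 143\right)^{2} + 108268 = \left(72 + 143\right)^{2} + 108268 = 215^{2} + 108268 = 46225 + 108268 = 154493$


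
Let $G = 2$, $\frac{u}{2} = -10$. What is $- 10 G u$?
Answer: $400$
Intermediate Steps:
$u = -20$ ($u = 2 \left(-10\right) = -20$)
$- 10 G u = \left(-10\right) 2 \left(-20\right) = \left(-20\right) \left(-20\right) = 400$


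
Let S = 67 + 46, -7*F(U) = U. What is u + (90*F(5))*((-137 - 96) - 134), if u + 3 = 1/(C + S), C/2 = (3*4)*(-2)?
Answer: 10733392/455 ≈ 23590.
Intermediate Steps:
F(U) = -U/7
C = -48 (C = 2*((3*4)*(-2)) = 2*(12*(-2)) = 2*(-24) = -48)
S = 113
u = -194/65 (u = -3 + 1/(-48 + 113) = -3 + 1/65 = -194/65 ≈ -2.9846)
u + (90*F(5))*((-137 - 96) - 134) = -194/65 + (90*(-⅐*5))*((-137 - 96) - 134) = -194/65 + (90*(-5/7))*(-233 - 134) = -194/65 - 450/7*(-367) = -194/65 + 165150/7 = 10733392/455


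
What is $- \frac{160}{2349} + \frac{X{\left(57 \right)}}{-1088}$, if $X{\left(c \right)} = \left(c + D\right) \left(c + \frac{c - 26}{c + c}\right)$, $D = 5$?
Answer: $- \frac{161785937}{48558528} \approx -3.3318$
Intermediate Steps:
$X{\left(c \right)} = \left(5 + c\right) \left(c + \frac{-26 + c}{2 c}\right)$ ($X{\left(c \right)} = \left(c + 5\right) \left(c + \frac{c - 26}{c + c}\right) = \left(5 + c\right) \left(c + \frac{-26 + c}{2 c}\right)$)
$- \frac{160}{2349} + \frac{X{\left(57 \right)}}{-1088} = - \frac{160}{2349} + \frac{- \frac{21}{2} + 57^{2} - \frac{65}{57} + \frac{11}{2} \cdot 57}{-1088} = \left(-160\right) \frac{1}{2349} + \left(- \frac{21}{2} + 3249 - \frac{65}{57} + \frac{627}{2}\right) \left(- \frac{1}{1088}\right) = - \frac{160}{2349} + \left(- \frac{21}{2} + 3249 - \frac{65}{57} + \frac{627}{2}\right) \left(- \frac{1}{1088}\right) = - \frac{160}{2349} + \frac{202399}{57} \left(- \frac{1}{1088}\right) = - \frac{160}{2349} - \frac{202399}{62016} = - \frac{161785937}{48558528}$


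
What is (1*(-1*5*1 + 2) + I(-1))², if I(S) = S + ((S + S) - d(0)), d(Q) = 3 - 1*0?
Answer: 81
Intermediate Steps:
d(Q) = 3 (d(Q) = 3 + 0 = 3)
I(S) = -3 + 3*S (I(S) = S + ((S + S) - 1*3) = S + (2*S - 3) = S + (-3 + 2*S) = -3 + 3*S)
(1*(-1*5*1 + 2) + I(-1))² = (1*(-1*5*1 + 2) + (-3 + 3*(-1)))² = (1*(-5*1 + 2) + (-3 - 3))² = (1*(-5 + 2) - 6)² = (1*(-3) - 6)² = (-3 - 6)² = (-9)² = 81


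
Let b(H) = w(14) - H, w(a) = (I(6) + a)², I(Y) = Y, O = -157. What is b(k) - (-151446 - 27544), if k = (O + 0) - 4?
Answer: 179551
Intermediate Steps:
w(a) = (6 + a)²
k = -161 (k = (-157 + 0) - 4 = -157 - 4 = -161)
b(H) = 400 - H (b(H) = (6 + 14)² - H = 20² - H = 400 - H)
b(k) - (-151446 - 27544) = (400 - 1*(-161)) - (-151446 - 27544) = (400 + 161) - 1*(-178990) = 561 + 178990 = 179551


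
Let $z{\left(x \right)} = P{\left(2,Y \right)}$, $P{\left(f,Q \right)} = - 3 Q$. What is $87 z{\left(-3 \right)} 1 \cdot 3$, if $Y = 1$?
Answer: $-783$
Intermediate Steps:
$z{\left(x \right)} = -3$ ($z{\left(x \right)} = \left(-3\right) 1 = -3$)
$87 z{\left(-3 \right)} 1 \cdot 3 = 87 \left(-3\right) 1 \cdot 3 = 87 \left(\left(-3\right) 3\right) = 87 \left(-9\right) = -783$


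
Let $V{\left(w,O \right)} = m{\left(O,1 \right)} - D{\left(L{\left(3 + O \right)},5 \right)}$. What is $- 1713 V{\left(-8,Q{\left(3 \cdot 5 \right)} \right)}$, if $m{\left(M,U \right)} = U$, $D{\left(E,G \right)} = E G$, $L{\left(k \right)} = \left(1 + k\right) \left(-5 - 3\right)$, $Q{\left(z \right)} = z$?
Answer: $-1303593$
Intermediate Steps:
$L{\left(k \right)} = -8 - 8 k$ ($L{\left(k \right)} = \left(1 + k\right) \left(-8\right) = -8 - 8 k$)
$V{\left(w,O \right)} = 161 + 40 O$ ($V{\left(w,O \right)} = 1 - \left(-8 - 8 \left(3 + O\right)\right) 5 = 1 - \left(-8 - \left(24 + 8 O\right)\right) 5 = 1 - \left(-32 - 8 O\right) 5 = 1 - \left(-160 - 40 O\right) = 1 + \left(160 + 40 O\right) = 161 + 40 O$)
$- 1713 V{\left(-8,Q{\left(3 \cdot 5 \right)} \right)} = - 1713 \left(161 + 40 \cdot 3 \cdot 5\right) = - 1713 \left(161 + 40 \cdot 15\right) = - 1713 \left(161 + 600\right) = \left(-1713\right) 761 = -1303593$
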